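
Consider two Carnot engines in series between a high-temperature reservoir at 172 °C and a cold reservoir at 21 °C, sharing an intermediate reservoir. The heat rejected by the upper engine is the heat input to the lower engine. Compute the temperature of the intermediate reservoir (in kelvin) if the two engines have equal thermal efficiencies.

T_m ≈ 362 K

T_H = 172 °C → 172 + 273.15 = 445.15 K.
T_C = 21 °C → 21 + 273.15 = 294.15 K.
Equal efficiencies require 1 − T_m/T_H = 1 − T_C/T_m, i.e. T_m/T_H = T_C/T_m, so T_m = √(T_H·T_C) = √(445.15 × 294.15) = 362 K.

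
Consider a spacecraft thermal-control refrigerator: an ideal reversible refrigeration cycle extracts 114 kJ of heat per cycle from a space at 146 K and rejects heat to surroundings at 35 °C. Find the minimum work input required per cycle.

T_H = 35 °C → 35 + 273.15 = 308.15 K.
Carnot COP: COP_R = T_C/(T_H − T_C) = 146.00/162.15 = 0.9004.
W = Q_C/COP_R = 114/0.9004 = 127 kJ.

W_in ≈ 127 kJ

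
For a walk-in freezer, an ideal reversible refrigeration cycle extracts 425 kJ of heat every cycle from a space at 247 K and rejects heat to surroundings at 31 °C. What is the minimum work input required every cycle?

T_H = 31 °C → 31 + 273.15 = 304.15 K.
For a reversible refrigerator, COP_R = T_C/(T_H − T_C) = 247.00/57.15 = 4.3220.
W = Q_C/COP_R = 425/4.3220 = 98.3 kJ.

W_in ≈ 98.3 kJ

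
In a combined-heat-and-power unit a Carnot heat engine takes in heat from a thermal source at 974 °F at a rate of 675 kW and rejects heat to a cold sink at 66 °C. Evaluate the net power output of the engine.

Ẇ ≈ 388 kW

T_H = 974 °F → (974 − 32) × 5/9 = 523.33 °C = 796.48 K.
T_C = 66 °C → 66 + 273.15 = 339.15 K.
For a reversible engine, η = 1 − T_C/T_H = 1 − 339.15/796.48 = 0.5742.
W = η·Q_H = 0.5742 × 675 = 388 kW.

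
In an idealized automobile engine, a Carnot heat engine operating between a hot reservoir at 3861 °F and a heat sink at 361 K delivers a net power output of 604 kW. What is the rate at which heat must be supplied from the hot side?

T_H = 3861 °F → (3861 − 32) × 5/9 = 2127.22 °C = 2400.37 K.
Carnot efficiency: η = 1 − T_C/T_H = 1 − 361.00/2400.37 = 0.8496.
Q_H = W/η = 604/0.8496 = 710.9 kW.

Q̇_H ≈ 710.9 kW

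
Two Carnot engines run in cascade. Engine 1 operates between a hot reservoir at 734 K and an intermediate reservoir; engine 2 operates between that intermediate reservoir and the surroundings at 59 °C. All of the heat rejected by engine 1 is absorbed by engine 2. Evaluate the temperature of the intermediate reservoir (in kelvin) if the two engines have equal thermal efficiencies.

T_m ≈ 494 K

T_C = 59 °C → 59 + 273.15 = 332.15 K.
Equal efficiencies require 1 − T_m/T_H = 1 − T_C/T_m, i.e. T_m/T_H = T_C/T_m, so T_m = √(T_H·T_C) = √(734.00 × 332.15) = 494 K.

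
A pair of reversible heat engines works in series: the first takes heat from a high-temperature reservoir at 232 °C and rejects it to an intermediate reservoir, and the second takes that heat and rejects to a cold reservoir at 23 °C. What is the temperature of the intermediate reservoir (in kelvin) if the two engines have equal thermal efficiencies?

T_H = 232 °C → 232 + 273.15 = 505.15 K.
T_C = 23 °C → 23 + 273.15 = 296.15 K.
Equal efficiencies require 1 − T_m/T_H = 1 − T_C/T_m, i.e. T_m/T_H = T_C/T_m, so T_m = √(T_H·T_C) = √(505.15 × 296.15) = 387 K.

T_m ≈ 387 K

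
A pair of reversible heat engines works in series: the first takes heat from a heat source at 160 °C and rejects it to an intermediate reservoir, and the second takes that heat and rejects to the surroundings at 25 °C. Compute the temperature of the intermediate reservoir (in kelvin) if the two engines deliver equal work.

T_H = 160 °C → 160 + 273.15 = 433.15 K.
T_C = 25 °C → 25 + 273.15 = 298.15 K.
For reversible stages Q_m = Q_H·(T_m/T_H). Setting W₁ = Q_H(1 − T_m/T_H) equal to W₂ = Q_m(1 − T_C/T_m) = Q_H·(T_m − T_C)/T_H gives T_H − T_m = T_m − T_C, so T_m = (T_H + T_C)/2 = (433.15 + 298.15)/2 = 366 K.

T_m ≈ 366 K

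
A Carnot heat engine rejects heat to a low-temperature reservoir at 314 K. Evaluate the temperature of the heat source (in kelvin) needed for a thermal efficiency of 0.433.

From η = 1 − T_C/T_H, solving for T_H gives T_H = T_C/(1 − η) = 314.00/(1 − 0.433) = 554 K.

T_H ≈ 554 K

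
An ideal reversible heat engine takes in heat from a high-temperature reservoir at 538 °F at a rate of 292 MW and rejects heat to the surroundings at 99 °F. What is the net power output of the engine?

T_H = 538 °F → (538 − 32) × 5/9 = 281.11 °C = 554.26 K.
T_C = 99 °F → (99 − 32) × 5/9 = 37.22 °C = 310.37 K.
For a reversible engine, η = 1 − T_C/T_H = 1 − 310.37/554.26 = 0.4400.
W = η·Q_H = 0.4400 × 292 = 128 MW.

Ẇ ≈ 128 MW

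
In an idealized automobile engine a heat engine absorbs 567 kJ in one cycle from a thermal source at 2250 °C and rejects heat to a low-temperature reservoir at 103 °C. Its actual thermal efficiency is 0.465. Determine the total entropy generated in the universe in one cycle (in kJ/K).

T_H = 2250 °C → 2250 + 273.15 = 2523.15 K.
T_C = 103 °C → 103 + 273.15 = 376.15 K.
W = η·Q_H = 0.465 × 567 = 263.7 kJ, so Q_C = Q_H − W = 303.3 kJ.
The hot reservoir loses entropy Q_H/T_H = 567/2523.15 = 0.2247 kJ/K; the cold reservoir gains Q_C/T_C = 303.3/376.15 = 0.8064 kJ/K.
ΔS_univ = −Q_H/T_H + Q_C/T_C = 0.582 kJ/K (> 0, since η = 0.465 < η_Carnot = 0.851).

ΔS_univ ≈ 0.582 kJ/K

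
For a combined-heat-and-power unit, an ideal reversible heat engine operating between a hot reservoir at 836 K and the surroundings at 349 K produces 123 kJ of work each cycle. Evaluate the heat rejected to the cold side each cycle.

Q_C ≈ 88.1 kJ

Carnot efficiency: η = 1 − T_C/T_H = 1 − 349.00/836.00 = 0.5825.
Since Q_C/Q_H = T_C/T_H and Q_H = W/η, Q_C = W·T_C/(T_H − T_C) = 123 × 349.00/487.00 = 88.1 kJ.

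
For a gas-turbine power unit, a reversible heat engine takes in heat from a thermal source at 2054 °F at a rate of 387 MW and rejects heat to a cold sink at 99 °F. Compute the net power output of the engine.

T_H = 2054 °F → (2054 − 32) × 5/9 = 1123.33 °C = 1396.48 K.
T_C = 99 °F → (99 − 32) × 5/9 = 37.22 °C = 310.37 K.
Carnot efficiency: η = 1 − T_C/T_H = 1 − 310.37/1396.48 = 0.7777.
W = η·Q_H = 0.7777 × 387 = 301.0 MW.

Ẇ ≈ 301.0 MW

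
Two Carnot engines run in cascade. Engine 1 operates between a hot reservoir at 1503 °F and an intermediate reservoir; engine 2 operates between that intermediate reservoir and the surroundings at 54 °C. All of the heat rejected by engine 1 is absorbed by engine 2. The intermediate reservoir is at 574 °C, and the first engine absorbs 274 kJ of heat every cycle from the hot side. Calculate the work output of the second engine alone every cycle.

T_H = 1503 °F → (1503 − 32) × 5/9 = 817.22 °C = 1090.37 K.
T_C = 54 °C → 54 + 273.15 = 327.15 K.
T_m = 574 °C → 574 + 273.15 = 847.15 K.
Heat entering the second stage: Q_m = Q_H·(T_m/T_H) = 274 × 847.15/1090.37 = 213 kJ.
Second-stage efficiency η₂ = 1 − T_C/T_m = 1 − 327.15/847.15 = 0.6138, so W₂ = η₂·Q_m = 131 kJ.

W₂ ≈ 131 kJ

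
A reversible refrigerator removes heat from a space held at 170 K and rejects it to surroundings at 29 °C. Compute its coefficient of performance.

T_H = 29 °C → 29 + 273.15 = 302.15 K.
COP_R = T_C/(T_H − T_C) = 170.00/(302.15 − 170.00) = 1.29.

COP_R ≈ 1.29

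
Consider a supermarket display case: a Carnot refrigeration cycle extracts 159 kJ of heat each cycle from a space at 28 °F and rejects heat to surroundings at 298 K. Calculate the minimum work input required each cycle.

W_in ≈ 15.9 kJ

T_C = 28 °F → (28 − 32) × 5/9 = -2.22 °C = 270.93 K.
The reversible coefficient of performance is COP_R = T_C/(T_H − T_C) = 270.93/27.07 = 10.0076.
W = Q_C/COP_R = 159/10.0076 = 15.9 kJ.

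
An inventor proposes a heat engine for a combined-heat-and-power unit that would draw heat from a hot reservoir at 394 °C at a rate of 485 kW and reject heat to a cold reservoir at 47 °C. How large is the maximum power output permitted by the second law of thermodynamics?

Ẇ_max ≈ 252 kW

T_H = 394 °C → 394 + 273.15 = 667.15 K.
T_C = 47 °C → 47 + 273.15 = 320.15 K.
The second-law ceiling is the Carnot efficiency, η_max = 1 − T_C/T_H = 1 − 320.15/667.15 = 0.5201.
W_max = η_max · Q_H = 0.5201 × 485 = 252 kW.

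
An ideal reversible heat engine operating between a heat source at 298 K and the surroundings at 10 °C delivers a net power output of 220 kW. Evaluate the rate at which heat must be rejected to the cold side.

T_C = 10 °C → 10 + 273.15 = 283.15 K.
η_rev = 1 − T_C/T_H = 1 − 283.15/298.00 = 0.0498.
Since Q_C/Q_H = T_C/T_H and Q_H = W/η, Q_C = W·T_C/(T_H − T_C) = 220 × 283.15/14.85 = 4195 kW.

Q̇_C ≈ 4195 kW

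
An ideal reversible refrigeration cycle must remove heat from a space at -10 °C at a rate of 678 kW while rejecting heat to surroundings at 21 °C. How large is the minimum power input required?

T_H = 21 °C → 21 + 273.15 = 294.15 K.
T_C = -10 °C → -10 + 273.15 = 263.15 K.
For a reversible refrigerator, COP_R = T_C/(T_H − T_C) = 263.15/31.00 = 8.4887.
W = Q_C/COP_R = 678/8.4887 = 79.87 kW.

Ẇ_in ≈ 79.87 kW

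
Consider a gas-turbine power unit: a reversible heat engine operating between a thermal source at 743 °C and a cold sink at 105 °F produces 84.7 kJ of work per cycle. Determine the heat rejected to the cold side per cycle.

Q_C ≈ 37.83 kJ

T_H = 743 °C → 743 + 273.15 = 1016.15 K.
T_C = 105 °F → (105 − 32) × 5/9 = 40.56 °C = 313.71 K.
Carnot efficiency: η = 1 − T_C/T_H = 1 − 313.71/1016.15 = 0.6913.
Since Q_C/Q_H = T_C/T_H and Q_H = W/η, Q_C = W·T_C/(T_H − T_C) = 84.7 × 313.71/702.44 = 37.83 kJ.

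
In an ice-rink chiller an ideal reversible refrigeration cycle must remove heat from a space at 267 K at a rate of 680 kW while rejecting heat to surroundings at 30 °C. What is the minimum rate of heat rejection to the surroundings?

Q̇_H ≈ 772 kW

T_H = 30 °C → 30 + 273.15 = 303.15 K.
For a reversible cycle Q_H/Q_C = T_H/T_C, so Q_H = Q_C·T_H/T_C = 680 × 303.15/267.00 = 772 kW.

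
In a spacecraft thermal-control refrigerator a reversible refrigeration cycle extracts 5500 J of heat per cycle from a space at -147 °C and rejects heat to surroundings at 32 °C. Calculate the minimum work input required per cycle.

W_in ≈ 7800 J

T_H = 32 °C → 32 + 273.15 = 305.15 K.
T_C = -147 °C → -147 + 273.15 = 126.15 K.
Carnot COP: COP_R = T_C/(T_H − T_C) = 126.15/179.00 = 0.7047.
W = Q_C/COP_R = 5500/0.7047 = 7800 J.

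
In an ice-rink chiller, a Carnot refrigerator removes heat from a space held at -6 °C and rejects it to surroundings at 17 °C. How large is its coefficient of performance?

T_H = 17 °C → 17 + 273.15 = 290.15 K.
T_C = -6 °C → -6 + 273.15 = 267.15 K.
Carnot COP: COP_R = T_C/(T_H − T_C) = 267.15/(290.15 − 267.15) = 11.62.

COP_R ≈ 11.62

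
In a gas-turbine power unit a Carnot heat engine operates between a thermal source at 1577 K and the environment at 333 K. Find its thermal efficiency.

Carnot efficiency: η = 1 − T_C/T_H = 1 − 333.00/1577.00 = 0.789.

η ≈ 0.789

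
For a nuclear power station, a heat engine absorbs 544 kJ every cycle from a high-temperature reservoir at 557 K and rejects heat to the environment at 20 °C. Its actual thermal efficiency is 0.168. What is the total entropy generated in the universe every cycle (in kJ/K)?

ΔS_univ ≈ 0.567 kJ/K

T_C = 20 °C → 20 + 273.15 = 293.15 K.
W = η·Q_H = 0.168 × 544 = 91.39 kJ, so Q_C = Q_H − W = 452.6 kJ.
The hot reservoir loses entropy Q_H/T_H = 544/557.00 = 0.9767 kJ/K; the cold reservoir gains Q_C/T_C = 452.6/293.15 = 1.544 kJ/K.
ΔS_univ = −Q_H/T_H + Q_C/T_C = 0.567 kJ/K (> 0, since η = 0.168 < η_Carnot = 0.474).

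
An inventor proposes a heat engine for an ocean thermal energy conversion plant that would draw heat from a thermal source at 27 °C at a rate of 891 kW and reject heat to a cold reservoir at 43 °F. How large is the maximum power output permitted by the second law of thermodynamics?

Ẇ_max ≈ 62.0 kW

T_H = 27 °C → 27 + 273.15 = 300.15 K.
T_C = 43 °F → (43 − 32) × 5/9 = 6.11 °C = 279.26 K.
No engine can exceed the Carnot limit: η_max = 1 − T_C/T_H = 1 − 279.26/300.15 = 0.0696.
W_max = η_max · Q_H = 0.0696 × 891 = 62.0 kW.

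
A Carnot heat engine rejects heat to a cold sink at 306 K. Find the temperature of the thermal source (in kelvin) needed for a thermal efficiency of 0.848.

From η = 1 − T_C/T_H, solving for T_H gives T_H = T_C/(1 − η) = 306.00/(1 − 0.848) = 2013 K.

T_H ≈ 2013 K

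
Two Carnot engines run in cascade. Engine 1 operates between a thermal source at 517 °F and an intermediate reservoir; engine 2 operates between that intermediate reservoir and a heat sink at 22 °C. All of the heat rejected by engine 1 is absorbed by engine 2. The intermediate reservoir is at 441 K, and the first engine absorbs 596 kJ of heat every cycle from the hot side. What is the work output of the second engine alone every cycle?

W₂ ≈ 160.2 kJ

T_H = 517 °F → (517 − 32) × 5/9 = 269.44 °C = 542.59 K.
T_C = 22 °C → 22 + 273.15 = 295.15 K.
Heat entering the second stage: Q_m = Q_H·(T_m/T_H) = 596 × 441.00/542.59 = 484.4 kJ.
Second-stage efficiency η₂ = 1 − T_C/T_m = 1 − 295.15/441.00 = 0.3307, so W₂ = η₂·Q_m = 160.2 kJ.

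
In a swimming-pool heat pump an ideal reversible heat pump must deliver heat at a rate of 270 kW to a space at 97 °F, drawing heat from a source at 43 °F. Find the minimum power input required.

Ẇ_in ≈ 26.2 kW

T_H = 97 °F → (97 − 32) × 5/9 = 36.11 °C = 309.26 K.
T_C = 43 °F → (43 − 32) × 5/9 = 6.11 °C = 279.26 K.
COP_HP = T_H/(T_H − T_C) = 309.26/30.00 = 10.3087.
W = Q_H/COP_HP = 270/10.3087 = 26.2 kW.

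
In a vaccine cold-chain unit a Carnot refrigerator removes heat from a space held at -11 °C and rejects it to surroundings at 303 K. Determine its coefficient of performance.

COP_R ≈ 6.42

T_C = -11 °C → -11 + 273.15 = 262.15 K.
Carnot COP: COP_R = T_C/(T_H − T_C) = 262.15/(303.00 − 262.15) = 6.42.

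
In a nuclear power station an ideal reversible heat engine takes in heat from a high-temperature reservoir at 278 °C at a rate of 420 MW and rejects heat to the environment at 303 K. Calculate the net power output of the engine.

Ẇ ≈ 189 MW

T_H = 278 °C → 278 + 273.15 = 551.15 K.
Carnot efficiency: η = 1 − T_C/T_H = 1 − 303.00/551.15 = 0.4502.
W = η·Q_H = 0.4502 × 420 = 189 MW.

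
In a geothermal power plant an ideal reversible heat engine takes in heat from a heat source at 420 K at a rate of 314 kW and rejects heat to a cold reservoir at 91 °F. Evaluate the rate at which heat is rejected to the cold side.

T_C = 91 °F → (91 − 32) × 5/9 = 32.78 °C = 305.93 K.
η_rev = 1 − T_C/T_H = 1 − 305.93/420.00 = 0.2716.
For a reversible cycle Q_C/Q_H = T_C/T_H, so Q_C = 314 × 305.93/420.00 = 228.7 kW.

Q̇_C ≈ 228.7 kW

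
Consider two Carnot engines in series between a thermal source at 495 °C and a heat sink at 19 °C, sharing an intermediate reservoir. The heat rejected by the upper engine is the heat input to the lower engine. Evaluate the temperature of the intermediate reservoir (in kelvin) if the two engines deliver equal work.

T_m ≈ 530 K

T_H = 495 °C → 495 + 273.15 = 768.15 K.
T_C = 19 °C → 19 + 273.15 = 292.15 K.
For reversible stages Q_m = Q_H·(T_m/T_H). Setting W₁ = Q_H(1 − T_m/T_H) equal to W₂ = Q_m(1 − T_C/T_m) = Q_H·(T_m − T_C)/T_H gives T_H − T_m = T_m − T_C, so T_m = (T_H + T_C)/2 = (768.15 + 292.15)/2 = 530 K.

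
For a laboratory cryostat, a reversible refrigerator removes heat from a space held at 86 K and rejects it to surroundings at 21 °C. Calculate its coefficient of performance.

COP_R ≈ 0.413

T_H = 21 °C → 21 + 273.15 = 294.15 K.
For a reversible refrigerator, COP_R = T_C/(T_H − T_C) = 86.00/(294.15 − 86.00) = 0.413.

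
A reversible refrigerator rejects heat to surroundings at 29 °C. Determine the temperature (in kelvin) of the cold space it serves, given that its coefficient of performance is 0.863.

T_C ≈ 140 K

T_H = 29 °C → 29 + 273.15 = 302.15 K.
COP_R = T_C/(T_H − T_C) ⇒ T_C = T_H·COP_R/(1 + COP_R) = 302.15 × 0.863/(1 + 0.863) = 140 K.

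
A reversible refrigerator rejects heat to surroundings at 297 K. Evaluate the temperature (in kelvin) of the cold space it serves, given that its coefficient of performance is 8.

COP_R = T_C/(T_H − T_C) ⇒ T_C = T_H·COP_R/(1 + COP_R) = 297.00 × 8/(1 + 8) = 264.0 K.

T_C ≈ 264.0 K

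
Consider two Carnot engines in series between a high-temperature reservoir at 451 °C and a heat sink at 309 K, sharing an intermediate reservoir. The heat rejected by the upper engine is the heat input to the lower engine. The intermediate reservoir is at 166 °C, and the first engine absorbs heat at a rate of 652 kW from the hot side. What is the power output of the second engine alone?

Ẇ₂ ≈ 117 kW

T_H = 451 °C → 451 + 273.15 = 724.15 K.
T_m = 166 °C → 166 + 273.15 = 439.15 K.
Heat entering the second stage: Q_m = Q_H·(T_m/T_H) = 652 × 439.15/724.15 = 395 kW.
Second-stage efficiency η₂ = 1 − T_C/T_m = 1 − 309.00/439.15 = 0.2964, so W₂ = η₂·Q_m = 117 kW.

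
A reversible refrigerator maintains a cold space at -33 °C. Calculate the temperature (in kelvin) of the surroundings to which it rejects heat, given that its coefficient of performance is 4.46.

T_C = -33 °C → -33 + 273.15 = 240.15 K.
COP_R = T_C/(T_H − T_C) ⇒ T_H = T_C·(1 + 1/COP_R) = 240.15 × (1 + 1/4.46) = 294.0 K.

T_H ≈ 294.0 K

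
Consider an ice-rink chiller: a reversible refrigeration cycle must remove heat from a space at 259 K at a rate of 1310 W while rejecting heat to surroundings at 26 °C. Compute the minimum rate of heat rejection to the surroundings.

T_H = 26 °C → 26 + 273.15 = 299.15 K.
For a reversible cycle Q_H/Q_C = T_H/T_C, so Q_H = Q_C·T_H/T_C = 1310 × 299.15/259.00 = 1510 W.

Q̇_H ≈ 1510 W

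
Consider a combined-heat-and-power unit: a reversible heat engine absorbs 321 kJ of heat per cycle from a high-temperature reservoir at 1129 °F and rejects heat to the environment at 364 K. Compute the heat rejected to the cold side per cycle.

T_H = 1129 °F → (1129 − 32) × 5/9 = 609.44 °C = 882.59 K.
Carnot efficiency: η = 1 − T_C/T_H = 1 − 364.00/882.59 = 0.5876.
For a reversible cycle Q_C/Q_H = T_C/T_H, so Q_C = 321 × 364.00/882.59 = 132.4 kJ.

Q_C ≈ 132.4 kJ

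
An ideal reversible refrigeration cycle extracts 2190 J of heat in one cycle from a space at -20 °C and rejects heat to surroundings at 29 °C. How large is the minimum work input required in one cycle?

W_in ≈ 424 J

T_H = 29 °C → 29 + 273.15 = 302.15 K.
T_C = -20 °C → -20 + 273.15 = 253.15 K.
COP_R = T_C/(T_H − T_C) = 253.15/49.00 = 5.1663.
W = Q_C/COP_R = 2190/5.1663 = 424 J.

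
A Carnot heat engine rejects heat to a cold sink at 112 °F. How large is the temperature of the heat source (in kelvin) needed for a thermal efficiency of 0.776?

T_H ≈ 1420 K

T_C = 112 °F → (112 − 32) × 5/9 = 44.44 °C = 317.59 K.
From η = 1 − T_C/T_H, solving for T_H gives T_H = T_C/(1 − η) = 317.59/(1 − 0.776) = 1420 K.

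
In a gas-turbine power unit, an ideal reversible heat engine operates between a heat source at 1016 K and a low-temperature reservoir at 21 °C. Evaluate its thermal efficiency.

T_C = 21 °C → 21 + 273.15 = 294.15 K.
Carnot efficiency: η = 1 − T_C/T_H = 1 − 294.15/1016.00 = 0.710.

η ≈ 0.710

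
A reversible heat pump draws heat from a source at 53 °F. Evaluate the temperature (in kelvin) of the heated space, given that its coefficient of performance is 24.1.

T_H ≈ 297 K

T_C = 53 °F → (53 − 32) × 5/9 = 11.67 °C = 284.82 K.
COP_HP = T_H/(T_H − T_C) ⇒ T_H = T_C·COP_HP/(COP_HP − 1) = 284.82 × 24.1/(24.1 − 1) = 297 K.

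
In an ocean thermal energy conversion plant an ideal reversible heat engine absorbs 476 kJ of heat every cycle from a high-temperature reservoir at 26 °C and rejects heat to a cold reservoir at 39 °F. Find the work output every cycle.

W ≈ 35.2 kJ

T_H = 26 °C → 26 + 273.15 = 299.15 K.
T_C = 39 °F → (39 − 32) × 5/9 = 3.89 °C = 277.04 K.
Since the cycle is reversible, η = 1 − T_C/T_H = 1 − 277.04/299.15 = 0.0739.
W = η·Q_H = 0.0739 × 476 = 35.2 kJ.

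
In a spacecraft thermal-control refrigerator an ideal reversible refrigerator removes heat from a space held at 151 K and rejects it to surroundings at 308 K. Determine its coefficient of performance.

COP_R ≈ 0.962

COP_R = T_C/(T_H − T_C) = 151.00/(308.00 − 151.00) = 0.962.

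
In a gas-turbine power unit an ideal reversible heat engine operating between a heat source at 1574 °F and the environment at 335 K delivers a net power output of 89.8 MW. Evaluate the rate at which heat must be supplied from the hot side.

T_H = 1574 °F → (1574 − 32) × 5/9 = 856.67 °C = 1129.82 K.
η_rev = 1 − T_C/T_H = 1 − 335.00/1129.82 = 0.7035.
Q_H = W/η = 89.8/0.7035 = 127.6 MW.

Q̇_H ≈ 127.6 MW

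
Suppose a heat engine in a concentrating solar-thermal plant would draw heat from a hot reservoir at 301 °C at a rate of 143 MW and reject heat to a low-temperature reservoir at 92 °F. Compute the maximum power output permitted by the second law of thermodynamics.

T_H = 301 °C → 301 + 273.15 = 574.15 K.
T_C = 92 °F → (92 − 32) × 5/9 = 33.33 °C = 306.48 K.
No engine can exceed the Carnot limit: η_max = 1 − T_C/T_H = 1 − 306.48/574.15 = 0.4662.
W_max = η_max · Q_H = 0.4662 × 143 = 66.7 MW.

Ẇ_max ≈ 66.7 MW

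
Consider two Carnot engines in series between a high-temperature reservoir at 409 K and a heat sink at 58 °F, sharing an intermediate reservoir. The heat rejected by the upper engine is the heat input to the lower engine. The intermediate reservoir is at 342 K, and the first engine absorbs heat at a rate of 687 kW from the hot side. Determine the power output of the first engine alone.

Ẇ₁ ≈ 113 kW

T_C = 58 °F → (58 − 32) × 5/9 = 14.44 °C = 287.59 K.
First-stage efficiency η₁ = 1 − T_m/T_H = 1 − 342.00/409.00 = 0.1638.
W₁ = η₁·Q_H = 0.1638 × 687 = 113 kW.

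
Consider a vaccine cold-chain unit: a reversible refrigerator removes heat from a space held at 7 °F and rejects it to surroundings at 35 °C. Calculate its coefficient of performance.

COP_R ≈ 5.30

T_H = 35 °C → 35 + 273.15 = 308.15 K.
T_C = 7 °F → (7 − 32) × 5/9 = -13.89 °C = 259.26 K.
Carnot COP: COP_R = T_C/(T_H − T_C) = 259.26/(308.15 − 259.26) = 5.30.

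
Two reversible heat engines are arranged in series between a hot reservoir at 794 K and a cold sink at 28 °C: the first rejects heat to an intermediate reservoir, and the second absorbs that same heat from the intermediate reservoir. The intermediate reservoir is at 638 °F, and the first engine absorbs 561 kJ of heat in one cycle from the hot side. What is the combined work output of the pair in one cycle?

T_C = 28 °C → 28 + 273.15 = 301.15 K.
Two reversible stages in series are equivalent to a single Carnot engine between T_H and T_C, so η_total = 1 − T_C/T_H = 1 − 301.15/794.00 = 0.6207.
W_total = η_total · Q_H = 0.6207 × 561 = 348 kJ.

W_total ≈ 348 kJ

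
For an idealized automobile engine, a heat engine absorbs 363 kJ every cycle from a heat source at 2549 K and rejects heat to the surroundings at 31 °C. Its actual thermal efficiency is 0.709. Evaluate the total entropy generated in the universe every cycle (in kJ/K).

T_C = 31 °C → 31 + 273.15 = 304.15 K.
W = η·Q_H = 0.709 × 363 = 257.4 kJ, so Q_C = Q_H − W = 105.6 kJ.
Entropy balance on the reservoirs: −Q_H/T_H = -0.1424 kJ/K, +Q_C/T_C = 0.3473 kJ/K.
ΔS_univ = −Q_H/T_H + Q_C/T_C = 0.2049 kJ/K (> 0, since η = 0.709 < η_Carnot = 0.881).

ΔS_univ ≈ 0.2049 kJ/K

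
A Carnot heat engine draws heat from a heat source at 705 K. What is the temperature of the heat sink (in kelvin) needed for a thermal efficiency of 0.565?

From η = 1 − T_C/T_H, T_C = T_H·(1 − η) = 705.00 × (1 − 0.565) = 307 K.

T_C ≈ 307 K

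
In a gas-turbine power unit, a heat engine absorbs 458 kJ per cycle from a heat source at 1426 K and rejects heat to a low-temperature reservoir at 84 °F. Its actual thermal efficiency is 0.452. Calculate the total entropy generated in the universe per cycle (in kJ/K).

ΔS_univ ≈ 0.5098 kJ/K

T_C = 84 °F → (84 − 32) × 5/9 = 28.89 °C = 302.04 K.
W = η·Q_H = 0.452 × 458 = 207.0 kJ, so Q_C = Q_H − W = 251.0 kJ.
The hot reservoir loses entropy Q_H/T_H = 458/1426.00 = 0.3212 kJ/K; the cold reservoir gains Q_C/T_C = 251.0/302.04 = 0.8310 kJ/K.
ΔS_univ = −Q_H/T_H + Q_C/T_C = 0.5098 kJ/K (> 0, since η = 0.452 < η_Carnot = 0.788).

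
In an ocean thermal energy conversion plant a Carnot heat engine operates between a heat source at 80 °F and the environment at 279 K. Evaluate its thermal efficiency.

η ≈ 0.0694

T_H = 80 °F → (80 − 32) × 5/9 = 26.67 °C = 299.82 K.
The Carnot efficiency is η = 1 − T_C/T_H = 1 − 279.00/299.82 = 0.0694.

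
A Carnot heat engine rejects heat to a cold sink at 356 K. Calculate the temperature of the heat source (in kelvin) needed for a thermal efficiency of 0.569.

From η = 1 − T_C/T_H, solving for T_H gives T_H = T_C/(1 − η) = 356.00/(1 − 0.569) = 826.0 K.

T_H ≈ 826.0 K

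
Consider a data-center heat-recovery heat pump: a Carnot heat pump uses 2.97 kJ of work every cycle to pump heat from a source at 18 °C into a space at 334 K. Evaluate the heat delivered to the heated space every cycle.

T_C = 18 °C → 18 + 273.15 = 291.15 K.
COP_HP = T_H/(T_H − T_C) = 334.00/42.85 = 7.7946.
Q_H = COP_HP · W = 7.7946 × 2.97 = 23.15 kJ.

Q_H ≈ 23.15 kJ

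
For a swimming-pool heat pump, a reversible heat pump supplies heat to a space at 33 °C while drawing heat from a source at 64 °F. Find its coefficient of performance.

COP_HP ≈ 20.1

T_H = 33 °C → 33 + 273.15 = 306.15 K.
T_C = 64 °F → (64 − 32) × 5/9 = 17.78 °C = 290.93 K.
The Carnot heat-pump COP is COP_HP = T_H/(T_H − T_C) = 306.15/(306.15 − 290.93) = 20.1.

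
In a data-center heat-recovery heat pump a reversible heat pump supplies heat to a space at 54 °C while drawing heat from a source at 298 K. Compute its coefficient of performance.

COP_HP ≈ 11.22

T_H = 54 °C → 54 + 273.15 = 327.15 K.
Reversible heating COP: COP_HP = T_H/(T_H − T_C) = 327.15/(327.15 − 298.00) = 11.22.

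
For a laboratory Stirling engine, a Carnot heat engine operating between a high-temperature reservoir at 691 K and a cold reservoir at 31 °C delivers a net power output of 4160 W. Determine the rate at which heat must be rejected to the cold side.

Q̇_C ≈ 3271 W

T_C = 31 °C → 31 + 273.15 = 304.15 K.
Carnot efficiency: η = 1 − T_C/T_H = 1 − 304.15/691.00 = 0.5598.
Since Q_C/Q_H = T_C/T_H and Q_H = W/η, Q_C = W·T_C/(T_H − T_C) = 4160 × 304.15/386.85 = 3271 W.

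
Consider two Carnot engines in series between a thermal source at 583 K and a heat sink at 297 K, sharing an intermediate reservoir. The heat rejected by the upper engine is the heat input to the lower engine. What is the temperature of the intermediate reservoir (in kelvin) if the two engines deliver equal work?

For reversible stages Q_m = Q_H·(T_m/T_H). Setting W₁ = Q_H(1 − T_m/T_H) equal to W₂ = Q_m(1 − T_C/T_m) = Q_H·(T_m − T_C)/T_H gives T_H − T_m = T_m − T_C, so T_m = (T_H + T_C)/2 = (583.00 + 297.00)/2 = 440.0 K.

T_m ≈ 440.0 K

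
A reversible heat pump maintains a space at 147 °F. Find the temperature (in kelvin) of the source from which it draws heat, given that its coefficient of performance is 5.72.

T_C ≈ 278 K

T_H = 147 °F → (147 − 32) × 5/9 = 63.89 °C = 337.04 K.
COP_HP = T_H/(T_H − T_C) ⇒ T_C = T_H·(COP_HP − 1)/COP_HP = 337.04 × (5.72 − 1)/5.72 = 278 K.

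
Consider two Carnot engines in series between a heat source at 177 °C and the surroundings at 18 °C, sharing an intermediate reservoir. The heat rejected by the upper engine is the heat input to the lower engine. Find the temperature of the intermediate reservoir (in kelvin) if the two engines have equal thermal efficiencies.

T_m ≈ 362 K

T_H = 177 °C → 177 + 273.15 = 450.15 K.
T_C = 18 °C → 18 + 273.15 = 291.15 K.
Equal efficiencies require 1 − T_m/T_H = 1 − T_C/T_m, i.e. T_m/T_H = T_C/T_m, so T_m = √(T_H·T_C) = √(450.15 × 291.15) = 362 K.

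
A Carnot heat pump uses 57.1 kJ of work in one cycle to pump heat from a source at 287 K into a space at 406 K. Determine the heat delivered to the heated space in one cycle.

COP_HP = T_H/(T_H − T_C) = 406.00/119.00 = 3.4118.
Q_H = COP_HP · W = 3.4118 × 57.1 = 194.8 kJ.

Q_H ≈ 194.8 kJ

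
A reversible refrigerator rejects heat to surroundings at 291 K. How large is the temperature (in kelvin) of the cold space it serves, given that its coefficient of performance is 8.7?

COP_R = T_C/(T_H − T_C) ⇒ T_C = T_H·COP_R/(1 + COP_R) = 291.00 × 8.7/(1 + 8.7) = 261 K.

T_C ≈ 261 K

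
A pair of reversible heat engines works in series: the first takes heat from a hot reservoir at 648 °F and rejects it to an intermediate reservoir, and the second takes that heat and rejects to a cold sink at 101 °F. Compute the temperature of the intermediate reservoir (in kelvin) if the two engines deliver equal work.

T_m ≈ 463.4 K

T_H = 648 °F → (648 − 32) × 5/9 = 342.22 °C = 615.37 K.
T_C = 101 °F → (101 − 32) × 5/9 = 38.33 °C = 311.48 K.
For reversible stages Q_m = Q_H·(T_m/T_H). Setting W₁ = Q_H(1 − T_m/T_H) equal to W₂ = Q_m(1 − T_C/T_m) = Q_H·(T_m − T_C)/T_H gives T_H − T_m = T_m − T_C, so T_m = (T_H + T_C)/2 = (615.37 + 311.48)/2 = 463.4 K.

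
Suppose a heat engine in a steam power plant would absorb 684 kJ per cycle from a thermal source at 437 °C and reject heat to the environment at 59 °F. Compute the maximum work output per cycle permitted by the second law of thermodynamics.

W_max ≈ 406 kJ

T_H = 437 °C → 437 + 273.15 = 710.15 K.
T_C = 59 °F → (59 − 32) × 5/9 = 15.00 °C = 288.15 K.
The upper bound on efficiency is η_max = 1 − T_C/T_H = 1 − 288.15/710.15 = 0.5942.
W_max = η_max · Q_H = 0.5942 × 684 = 406 kJ.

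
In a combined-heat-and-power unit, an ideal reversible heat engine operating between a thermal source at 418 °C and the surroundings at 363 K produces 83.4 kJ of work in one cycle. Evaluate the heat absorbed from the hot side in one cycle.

Q_H ≈ 176 kJ

T_H = 418 °C → 418 + 273.15 = 691.15 K.
Carnot efficiency: η = 1 − T_C/T_H = 1 − 363.00/691.15 = 0.4748.
Q_H = W/η = 83.4/0.4748 = 176 kJ.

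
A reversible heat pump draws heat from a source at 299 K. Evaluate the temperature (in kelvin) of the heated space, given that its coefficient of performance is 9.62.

T_H ≈ 334 K

COP_HP = T_H/(T_H − T_C) ⇒ T_H = T_C·COP_HP/(COP_HP − 1) = 299.00 × 9.62/(9.62 − 1) = 334 K.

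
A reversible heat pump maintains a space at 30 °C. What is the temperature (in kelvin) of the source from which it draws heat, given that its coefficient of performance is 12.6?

T_H = 30 °C → 30 + 273.15 = 303.15 K.
COP_HP = T_H/(T_H − T_C) ⇒ T_C = T_H·(COP_HP − 1)/COP_HP = 303.15 × (12.6 − 1)/12.6 = 279 K.

T_C ≈ 279 K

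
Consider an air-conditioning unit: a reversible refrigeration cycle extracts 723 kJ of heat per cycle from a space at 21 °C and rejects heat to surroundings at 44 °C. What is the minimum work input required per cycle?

T_H = 44 °C → 44 + 273.15 = 317.15 K.
T_C = 21 °C → 21 + 273.15 = 294.15 K.
Carnot COP: COP_R = T_C/(T_H − T_C) = 294.15/23.00 = 12.7891.
W = Q_C/COP_R = 723/12.7891 = 56.53 kJ.

W_in ≈ 56.53 kJ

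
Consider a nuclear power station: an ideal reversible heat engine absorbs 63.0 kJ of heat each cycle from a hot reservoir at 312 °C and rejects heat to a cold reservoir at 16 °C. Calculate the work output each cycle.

W ≈ 31.9 kJ

T_H = 312 °C → 312 + 273.15 = 585.15 K.
T_C = 16 °C → 16 + 273.15 = 289.15 K.
For a reversible engine, η = 1 − T_C/T_H = 1 − 289.15/585.15 = 0.5059.
W = η·Q_H = 0.5059 × 63.0 = 31.9 kJ.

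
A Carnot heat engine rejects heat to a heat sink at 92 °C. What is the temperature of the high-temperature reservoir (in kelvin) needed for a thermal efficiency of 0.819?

T_H ≈ 2017 K

T_C = 92 °C → 92 + 273.15 = 365.15 K.
From η = 1 − T_C/T_H, solving for T_H gives T_H = T_C/(1 − η) = 365.15/(1 − 0.819) = 2017 K.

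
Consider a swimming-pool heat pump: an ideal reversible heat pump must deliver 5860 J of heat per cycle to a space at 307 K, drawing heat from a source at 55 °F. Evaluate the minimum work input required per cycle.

T_C = 55 °F → (55 − 32) × 5/9 = 12.78 °C = 285.93 K.
The Carnot heat-pump COP is COP_HP = T_H/(T_H − T_C) = 307.00/21.07 = 14.5689.
W = Q_H/COP_HP = 5860/14.5689 = 402 J.

W_in ≈ 402 J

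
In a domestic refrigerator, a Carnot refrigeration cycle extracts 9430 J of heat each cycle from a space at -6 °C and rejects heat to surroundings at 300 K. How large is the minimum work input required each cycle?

W_in ≈ 1160 J

T_C = -6 °C → -6 + 273.15 = 267.15 K.
For a reversible refrigerator, COP_R = T_C/(T_H − T_C) = 267.15/32.85 = 8.1324.
W = Q_C/COP_R = 9430/8.1324 = 1160 J.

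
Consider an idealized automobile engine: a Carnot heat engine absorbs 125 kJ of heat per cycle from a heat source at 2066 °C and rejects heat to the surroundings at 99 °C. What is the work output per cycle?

W ≈ 105.1 kJ

T_H = 2066 °C → 2066 + 273.15 = 2339.15 K.
T_C = 99 °C → 99 + 273.15 = 372.15 K.
Since the cycle is reversible, η = 1 − T_C/T_H = 1 − 372.15/2339.15 = 0.8409.
W = η·Q_H = 0.8409 × 125 = 105.1 kJ.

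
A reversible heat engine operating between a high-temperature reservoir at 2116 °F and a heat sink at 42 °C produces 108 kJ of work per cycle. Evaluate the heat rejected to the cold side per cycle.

Q_C ≈ 30.5 kJ

T_H = 2116 °F → (2116 − 32) × 5/9 = 1157.78 °C = 1430.93 K.
T_C = 42 °C → 42 + 273.15 = 315.15 K.
Carnot efficiency: η = 1 − T_C/T_H = 1 − 315.15/1430.93 = 0.7798.
Since Q_C/Q_H = T_C/T_H and Q_H = W/η, Q_C = W·T_C/(T_H − T_C) = 108 × 315.15/1115.78 = 30.5 kJ.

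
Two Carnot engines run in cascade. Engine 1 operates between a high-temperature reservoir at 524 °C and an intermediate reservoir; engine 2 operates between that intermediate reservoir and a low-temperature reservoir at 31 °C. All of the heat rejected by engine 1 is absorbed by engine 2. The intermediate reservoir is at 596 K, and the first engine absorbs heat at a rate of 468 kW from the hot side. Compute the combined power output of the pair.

T_H = 524 °C → 524 + 273.15 = 797.15 K.
T_C = 31 °C → 31 + 273.15 = 304.15 K.
Two reversible stages in series are equivalent to a single Carnot engine between T_H and T_C, so η_total = 1 − T_C/T_H = 1 − 304.15/797.15 = 0.6185.
W_total = η_total · Q_H = 0.6185 × 468 = 289.4 kW.

Ẇ_total ≈ 289.4 kW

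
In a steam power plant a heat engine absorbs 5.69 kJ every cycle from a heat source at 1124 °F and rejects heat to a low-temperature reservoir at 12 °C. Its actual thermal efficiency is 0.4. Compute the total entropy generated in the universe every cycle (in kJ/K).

ΔS_univ ≈ 0.00551 kJ/K

T_H = 1124 °F → (1124 − 32) × 5/9 = 606.67 °C = 879.82 K.
T_C = 12 °C → 12 + 273.15 = 285.15 K.
W = η·Q_H = 0.4 × 5.69 = 2.276 kJ, so Q_C = Q_H − W = 3.414 kJ.
The hot reservoir loses entropy Q_H/T_H = 5.69/879.82 = 0.006467 kJ/K; the cold reservoir gains Q_C/T_C = 3.414/285.15 = 0.01197 kJ/K.
ΔS_univ = −Q_H/T_H + Q_C/T_C = 0.00551 kJ/K (> 0, since η = 0.4 < η_Carnot = 0.676).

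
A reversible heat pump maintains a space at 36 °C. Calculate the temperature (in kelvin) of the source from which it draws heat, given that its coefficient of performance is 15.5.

T_H = 36 °C → 36 + 273.15 = 309.15 K.
COP_HP = T_H/(T_H − T_C) ⇒ T_C = T_H·(COP_HP − 1)/COP_HP = 309.15 × (15.5 − 1)/15.5 = 289 K.

T_C ≈ 289 K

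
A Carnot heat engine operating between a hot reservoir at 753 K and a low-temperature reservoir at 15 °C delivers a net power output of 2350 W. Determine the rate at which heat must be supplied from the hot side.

Q̇_H ≈ 3810 W

T_C = 15 °C → 15 + 273.15 = 288.15 K.
For a reversible engine, η = 1 − T_C/T_H = 1 − 288.15/753.00 = 0.6173.
Q_H = W/η = 2350/0.6173 = 3810 W.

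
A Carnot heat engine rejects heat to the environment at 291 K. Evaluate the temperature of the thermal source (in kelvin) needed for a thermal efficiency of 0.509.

From η = 1 − T_C/T_H, solving for T_H gives T_H = T_C/(1 − η) = 291.00/(1 − 0.509) = 592.7 K.

T_H ≈ 592.7 K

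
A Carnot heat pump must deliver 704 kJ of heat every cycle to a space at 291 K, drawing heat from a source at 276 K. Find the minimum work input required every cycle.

The Carnot heat-pump COP is COP_HP = T_H/(T_H − T_C) = 291.00/15.00 = 19.4000.
W = Q_H/COP_HP = 704/19.4000 = 36.3 kJ.

W_in ≈ 36.3 kJ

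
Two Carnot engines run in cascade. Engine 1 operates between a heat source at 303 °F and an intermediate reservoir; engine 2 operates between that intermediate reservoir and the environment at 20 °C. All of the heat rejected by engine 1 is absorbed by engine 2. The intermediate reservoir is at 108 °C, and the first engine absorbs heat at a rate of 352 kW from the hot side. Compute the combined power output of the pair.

T_H = 303 °F → (303 − 32) × 5/9 = 150.56 °C = 423.71 K.
T_C = 20 °C → 20 + 273.15 = 293.15 K.
Two reversible stages in series are equivalent to a single Carnot engine between T_H and T_C, so η_total = 1 − T_C/T_H = 1 − 293.15/423.71 = 0.3081.
W_total = η_total · Q_H = 0.3081 × 352 = 108.5 kW.

Ẇ_total ≈ 108.5 kW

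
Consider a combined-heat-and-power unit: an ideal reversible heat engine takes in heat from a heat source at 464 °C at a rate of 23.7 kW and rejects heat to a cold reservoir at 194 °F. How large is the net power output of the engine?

Ẇ ≈ 12.0 kW

T_H = 464 °C → 464 + 273.15 = 737.15 K.
T_C = 194 °F → (194 − 32) × 5/9 = 90.00 °C = 363.15 K.
Carnot efficiency: η = 1 − T_C/T_H = 1 − 363.15/737.15 = 0.5074.
W = η·Q_H = 0.5074 × 23.7 = 12.0 kW.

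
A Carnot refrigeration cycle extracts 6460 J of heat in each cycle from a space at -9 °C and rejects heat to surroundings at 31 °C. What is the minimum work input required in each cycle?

T_H = 31 °C → 31 + 273.15 = 304.15 K.
T_C = -9 °C → -9 + 273.15 = 264.15 K.
Carnot COP: COP_R = T_C/(T_H − T_C) = 264.15/40.00 = 6.6037.
W = Q_C/COP_R = 6460/6.6037 = 978.2 J.

W_in ≈ 978.2 J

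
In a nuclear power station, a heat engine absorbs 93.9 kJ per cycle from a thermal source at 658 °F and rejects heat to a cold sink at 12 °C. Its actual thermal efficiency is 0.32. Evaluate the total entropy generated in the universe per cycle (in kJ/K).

T_H = 658 °F → (658 − 32) × 5/9 = 347.78 °C = 620.93 K.
T_C = 12 °C → 12 + 273.15 = 285.15 K.
W = η·Q_H = 0.32 × 93.9 = 30.05 kJ, so Q_C = Q_H − W = 63.85 kJ.
Entropy balance on the reservoirs: −Q_H/T_H = -0.1512 kJ/K, +Q_C/T_C = 0.2239 kJ/K.
ΔS_univ = −Q_H/T_H + Q_C/T_C = 0.07270 kJ/K (> 0, since η = 0.32 < η_Carnot = 0.541).

ΔS_univ ≈ 0.07270 kJ/K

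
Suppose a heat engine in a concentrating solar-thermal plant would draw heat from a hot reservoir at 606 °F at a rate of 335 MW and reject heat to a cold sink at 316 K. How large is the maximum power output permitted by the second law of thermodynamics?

T_H = 606 °F → (606 − 32) × 5/9 = 318.89 °C = 592.04 K.
The upper bound on efficiency is η_max = 1 − T_C/T_H = 1 − 316.00/592.04 = 0.4663.
W_max = η_max · Q_H = 0.4663 × 335 = 156 MW.

Ẇ_max ≈ 156 MW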